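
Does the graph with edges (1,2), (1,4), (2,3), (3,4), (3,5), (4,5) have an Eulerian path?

Step 1: Find the degree of each vertex:
  deg(1) = 2
  deg(2) = 2
  deg(3) = 3
  deg(4) = 3
  deg(5) = 2

Step 2: Count vertices with odd degree:
  Odd-degree vertices: 3, 4 (2 total)

Step 3: Apply Euler's theorem:
  - Eulerian circuit exists iff graph is connected and all vertices have even degree
  - Eulerian path exists iff graph is connected and has 0 or 2 odd-degree vertices

Graph is connected with exactly 2 odd-degree vertices (3, 4).
Eulerian path exists (starting and ending at the odd-degree vertices), but no Eulerian circuit.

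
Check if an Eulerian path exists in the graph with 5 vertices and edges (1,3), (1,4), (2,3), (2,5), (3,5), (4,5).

Step 1: Find the degree of each vertex:
  deg(1) = 2
  deg(2) = 2
  deg(3) = 3
  deg(4) = 2
  deg(5) = 3

Step 2: Count vertices with odd degree:
  Odd-degree vertices: 3, 5 (2 total)

Step 3: Apply Euler's theorem:
  - Eulerian circuit exists iff graph is connected and all vertices have even degree
  - Eulerian path exists iff graph is connected and has 0 or 2 odd-degree vertices

Graph is connected with exactly 2 odd-degree vertices (3, 5).
Eulerian path exists (starting and ending at the odd-degree vertices), but no Eulerian circuit.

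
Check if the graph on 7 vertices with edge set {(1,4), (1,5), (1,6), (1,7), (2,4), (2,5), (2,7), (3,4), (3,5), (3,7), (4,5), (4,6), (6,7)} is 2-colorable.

Step 1: Attempt 2-coloring using BFS:
  Start at vertex 1, assign color 0
  Color vertex 4 with color 1 (neighbor of 1)
  Color vertex 5 with color 1 (neighbor of 1)
  Color vertex 6 with color 1 (neighbor of 1)
  Color vertex 7 with color 1 (neighbor of 1)
  Color vertex 2 with color 0 (neighbor of 4)
  Color vertex 3 with color 0 (neighbor of 4)

Step 2: Conflict found! Vertices 4 and 5 are adjacent but have the same color.
This means the graph contains an odd cycle.

The graph is NOT bipartite.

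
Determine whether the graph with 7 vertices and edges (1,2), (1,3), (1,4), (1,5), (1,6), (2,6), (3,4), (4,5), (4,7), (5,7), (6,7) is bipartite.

Step 1: Attempt 2-coloring using BFS:
  Start at vertex 1, assign color 0
  Color vertex 2 with color 1 (neighbor of 1)
  Color vertex 3 with color 1 (neighbor of 1)
  Color vertex 4 with color 1 (neighbor of 1)
  Color vertex 5 with color 1 (neighbor of 1)
  Color vertex 6 with color 1 (neighbor of 1)

Step 2: Conflict found! Vertices 2 and 6 are adjacent but have the same color.
This means the graph contains an odd cycle.

The graph is NOT bipartite.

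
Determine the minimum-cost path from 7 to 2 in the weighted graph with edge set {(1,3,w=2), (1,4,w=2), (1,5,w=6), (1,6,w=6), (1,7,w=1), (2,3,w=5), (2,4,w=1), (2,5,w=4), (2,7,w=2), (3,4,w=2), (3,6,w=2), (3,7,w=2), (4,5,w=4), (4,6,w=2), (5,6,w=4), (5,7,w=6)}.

Step 1: Build adjacency list with weights:
  1: 3(w=2), 4(w=2), 5(w=6), 6(w=6), 7(w=1)
  2: 3(w=5), 4(w=1), 5(w=4), 7(w=2)
  3: 1(w=2), 2(w=5), 4(w=2), 6(w=2), 7(w=2)
  4: 1(w=2), 2(w=1), 3(w=2), 5(w=4), 6(w=2)
  5: 1(w=6), 2(w=4), 4(w=4), 6(w=4), 7(w=6)
  6: 1(w=6), 3(w=2), 4(w=2), 5(w=4)
  7: 1(w=1), 2(w=2), 3(w=2), 5(w=6)

Step 2: Apply Dijkstra's algorithm from vertex 7:
  Visit vertex 7 (distance=0)
    Update dist[1] = 1
    Update dist[2] = 2
    Update dist[3] = 2
    Update dist[5] = 6
  Visit vertex 1 (distance=1)
    Update dist[4] = 3
    Update dist[6] = 7
  Visit vertex 2 (distance=2)

Step 3: Shortest path: 7 -> 2
Total weight: 2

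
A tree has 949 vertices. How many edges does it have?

A tree on n vertices always has exactly n - 1 edges.
For n = 949: edges = 949 - 1 = 948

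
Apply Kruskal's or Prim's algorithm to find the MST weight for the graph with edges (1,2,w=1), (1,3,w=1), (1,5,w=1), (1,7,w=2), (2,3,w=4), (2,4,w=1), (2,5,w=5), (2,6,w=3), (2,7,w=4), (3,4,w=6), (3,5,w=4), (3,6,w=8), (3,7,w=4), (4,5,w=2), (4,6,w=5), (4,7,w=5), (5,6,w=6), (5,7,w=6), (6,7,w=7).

Apply Kruskal's algorithm (sort edges by weight, add if no cycle):

Sorted edges by weight:
  (1,3) w=1
  (1,2) w=1
  (1,5) w=1
  (2,4) w=1
  (1,7) w=2
  (4,5) w=2
  (2,6) w=3
  (2,7) w=4
  (2,3) w=4
  (3,5) w=4
  (3,7) w=4
  (2,5) w=5
  (4,6) w=5
  (4,7) w=5
  (3,4) w=6
  (5,6) w=6
  (5,7) w=6
  (6,7) w=7
  (3,6) w=8

Add edge (1,3) w=1 -- no cycle. Running total: 1
Add edge (1,2) w=1 -- no cycle. Running total: 2
Add edge (1,5) w=1 -- no cycle. Running total: 3
Add edge (2,4) w=1 -- no cycle. Running total: 4
Add edge (1,7) w=2 -- no cycle. Running total: 6
Skip edge (4,5) w=2 -- would create cycle
Add edge (2,6) w=3 -- no cycle. Running total: 9

MST edges: (1,3,w=1), (1,2,w=1), (1,5,w=1), (2,4,w=1), (1,7,w=2), (2,6,w=3)
Total MST weight: 1 + 1 + 1 + 1 + 2 + 3 = 9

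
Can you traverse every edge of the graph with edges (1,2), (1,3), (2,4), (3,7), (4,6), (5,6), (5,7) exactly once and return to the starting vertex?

Step 1: Find the degree of each vertex:
  deg(1) = 2
  deg(2) = 2
  deg(3) = 2
  deg(4) = 2
  deg(5) = 2
  deg(6) = 2
  deg(7) = 2

Step 2: Count vertices with odd degree:
  All vertices have even degree (0 odd-degree vertices)

Step 3: Apply Euler's theorem:
  - Eulerian circuit exists iff graph is connected and all vertices have even degree
  - Eulerian path exists iff graph is connected and has 0 or 2 odd-degree vertices

Graph is connected with 0 odd-degree vertices.
Both Eulerian circuit and Eulerian path exist.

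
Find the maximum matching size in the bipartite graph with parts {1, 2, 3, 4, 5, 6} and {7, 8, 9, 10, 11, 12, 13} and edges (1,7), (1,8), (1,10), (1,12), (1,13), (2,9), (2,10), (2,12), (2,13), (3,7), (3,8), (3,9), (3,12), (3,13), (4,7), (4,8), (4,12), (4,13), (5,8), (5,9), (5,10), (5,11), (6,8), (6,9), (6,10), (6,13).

Step 1: List the neighbors of each left vertex:
  1: 7, 8, 10, 12, 13
  2: 9, 10, 12, 13
  3: 7, 8, 9, 12, 13
  4: 7, 8, 12, 13
  5: 8, 9, 10, 11
  6: 8, 9, 10, 13

Step 2: Greedily match left vertices, then look for augmenting paths:
  Match 1 -- 7
  Match 2 -- 9
  Match 3 -- 8
  Match 4 -- 12
  Match 5 -- 10
  Match 6 -- 13
  No augmenting path remains.

Step 3: Verify this is maximum:
  Matching size 6 = min(|L|, |R|) = min(6, 7), which is an upper bound, so this matching is maximum.

Maximum matching: {(1,7), (2,9), (3,8), (4,12), (5,10), (6,13)}
Size: 6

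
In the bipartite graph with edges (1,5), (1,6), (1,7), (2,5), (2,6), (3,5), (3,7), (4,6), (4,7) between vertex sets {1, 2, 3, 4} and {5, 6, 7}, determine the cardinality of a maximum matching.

Step 1: List the neighbors of each left vertex:
  1: 5, 6, 7
  2: 5, 6
  3: 5, 7
  4: 6, 7

Step 2: Greedily match left vertices, then look for augmenting paths:
  Match 1 -- 5
  Match 2 -- 6
  Match 3 -- 7
  No augmenting path remains.

Step 3: Verify this is maximum:
  Matching size 3 = min(|L|, |R|) = min(4, 3), which is an upper bound, so this matching is maximum.

Maximum matching: {(1,5), (2,6), (3,7)}
Size: 3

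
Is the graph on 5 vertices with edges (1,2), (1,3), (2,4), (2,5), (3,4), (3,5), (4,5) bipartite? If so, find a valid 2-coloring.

Step 1: Attempt 2-coloring using BFS:
  Start at vertex 1, assign color 0
  Color vertex 2 with color 1 (neighbor of 1)
  Color vertex 3 with color 1 (neighbor of 1)
  Color vertex 4 with color 0 (neighbor of 2)
  Color vertex 5 with color 0 (neighbor of 2)

Step 2: Conflict found! Vertices 4 and 5 are adjacent but have the same color.
This means the graph contains an odd cycle.

The graph is NOT bipartite.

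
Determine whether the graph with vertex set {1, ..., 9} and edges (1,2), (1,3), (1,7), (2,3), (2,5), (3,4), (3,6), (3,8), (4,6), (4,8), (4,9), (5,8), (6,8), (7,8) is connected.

Step 1: Build adjacency list from edges:
  1: 2, 3, 7
  2: 1, 3, 5
  3: 1, 2, 4, 6, 8
  4: 3, 6, 8, 9
  5: 2, 8
  6: 3, 4, 8
  7: 1, 8
  8: 3, 4, 5, 6, 7
  9: 4

Step 2: Run BFS/DFS from vertex 1:
  Visited: {1, 2, 3, 7, 5, 4, 6, 8, 9}
  Reached 9 of 9 vertices

Step 3: All 9 vertices reached from vertex 1, so the graph is connected.
Answer: Yes, the graph is connected.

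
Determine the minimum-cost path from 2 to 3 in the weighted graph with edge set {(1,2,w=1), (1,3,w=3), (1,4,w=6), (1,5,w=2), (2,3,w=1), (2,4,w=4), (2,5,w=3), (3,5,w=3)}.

Step 1: Build adjacency list with weights:
  1: 2(w=1), 3(w=3), 4(w=6), 5(w=2)
  2: 1(w=1), 3(w=1), 4(w=4), 5(w=3)
  3: 1(w=3), 2(w=1), 5(w=3)
  4: 1(w=6), 2(w=4)
  5: 1(w=2), 2(w=3), 3(w=3)

Step 2: Apply Dijkstra's algorithm from vertex 2:
  Visit vertex 2 (distance=0)
    Update dist[1] = 1
    Update dist[3] = 1
    Update dist[4] = 4
    Update dist[5] = 3
  Visit vertex 1 (distance=1)
  Visit vertex 3 (distance=1)

Step 3: Shortest path: 2 -> 3
Total weight: 1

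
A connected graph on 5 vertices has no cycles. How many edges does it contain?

A tree on n vertices always has exactly n - 1 edges.
For n = 5: edges = 5 - 1 = 4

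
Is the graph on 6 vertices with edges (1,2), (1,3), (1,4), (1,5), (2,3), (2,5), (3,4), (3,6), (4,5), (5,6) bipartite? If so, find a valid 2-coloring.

Step 1: Attempt 2-coloring using BFS:
  Start at vertex 1, assign color 0
  Color vertex 2 with color 1 (neighbor of 1)
  Color vertex 3 with color 1 (neighbor of 1)
  Color vertex 4 with color 1 (neighbor of 1)
  Color vertex 5 with color 1 (neighbor of 1)

Step 2: Conflict found! Vertices 2 and 3 are adjacent but have the same color.
This means the graph contains an odd cycle.

The graph is NOT bipartite.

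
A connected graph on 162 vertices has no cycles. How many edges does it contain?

A tree on n vertices always has exactly n - 1 edges.
For n = 162: edges = 162 - 1 = 161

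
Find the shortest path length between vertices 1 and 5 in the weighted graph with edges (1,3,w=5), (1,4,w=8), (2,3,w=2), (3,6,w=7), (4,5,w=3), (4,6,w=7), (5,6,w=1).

Step 1: Build adjacency list with weights:
  1: 3(w=5), 4(w=8)
  2: 3(w=2)
  3: 1(w=5), 2(w=2), 6(w=7)
  4: 1(w=8), 5(w=3), 6(w=7)
  5: 4(w=3), 6(w=1)
  6: 3(w=7), 4(w=7), 5(w=1)

Step 2: Apply Dijkstra's algorithm from vertex 1:
  Visit vertex 1 (distance=0)
    Update dist[3] = 5
    Update dist[4] = 8
  Visit vertex 3 (distance=5)
    Update dist[2] = 7
    Update dist[6] = 12
  Visit vertex 2 (distance=7)
  Visit vertex 4 (distance=8)
    Update dist[5] = 11
  Visit vertex 5 (distance=11)

Step 3: Shortest path: 1 -> 4 -> 5
Total weight: 8 + 3 = 11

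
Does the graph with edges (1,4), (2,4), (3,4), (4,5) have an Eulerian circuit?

Step 1: Find the degree of each vertex:
  deg(1) = 1
  deg(2) = 1
  deg(3) = 1
  deg(4) = 4
  deg(5) = 1

Step 2: Count vertices with odd degree:
  Odd-degree vertices: 1, 2, 3, 5 (4 total)

Step 3: Apply Euler's theorem:
  - Eulerian circuit exists iff graph is connected and all vertices have even degree
  - Eulerian path exists iff graph is connected and has 0 or 2 odd-degree vertices

Graph has 4 odd-degree vertices (need 0 or 2).
Neither Eulerian path nor Eulerian circuit exists.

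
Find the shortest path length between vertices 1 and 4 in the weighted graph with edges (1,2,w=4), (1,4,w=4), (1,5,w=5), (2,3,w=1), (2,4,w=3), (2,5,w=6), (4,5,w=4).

Step 1: Build adjacency list with weights:
  1: 2(w=4), 4(w=4), 5(w=5)
  2: 1(w=4), 3(w=1), 4(w=3), 5(w=6)
  3: 2(w=1)
  4: 1(w=4), 2(w=3), 5(w=4)
  5: 1(w=5), 2(w=6), 4(w=4)

Step 2: Apply Dijkstra's algorithm from vertex 1:
  Visit vertex 1 (distance=0)
    Update dist[2] = 4
    Update dist[4] = 4
    Update dist[5] = 5
  Visit vertex 2 (distance=4)
    Update dist[3] = 5
  Visit vertex 4 (distance=4)

Step 3: Shortest path: 1 -> 4
Total weight: 4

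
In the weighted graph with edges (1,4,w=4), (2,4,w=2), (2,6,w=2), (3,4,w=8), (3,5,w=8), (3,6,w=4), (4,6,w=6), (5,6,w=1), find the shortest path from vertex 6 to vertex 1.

Step 1: Build adjacency list with weights:
  1: 4(w=4)
  2: 4(w=2), 6(w=2)
  3: 4(w=8), 5(w=8), 6(w=4)
  4: 1(w=4), 2(w=2), 3(w=8), 6(w=6)
  5: 3(w=8), 6(w=1)
  6: 2(w=2), 3(w=4), 4(w=6), 5(w=1)

Step 2: Apply Dijkstra's algorithm from vertex 6:
  Visit vertex 6 (distance=0)
    Update dist[2] = 2
    Update dist[3] = 4
    Update dist[4] = 6
    Update dist[5] = 1
  Visit vertex 5 (distance=1)
  Visit vertex 2 (distance=2)
    Update dist[4] = 4
  Visit vertex 3 (distance=4)
  Visit vertex 4 (distance=4)
    Update dist[1] = 8
  Visit vertex 1 (distance=8)

Step 3: Shortest path: 6 -> 2 -> 4 -> 1
Total weight: 2 + 2 + 4 = 8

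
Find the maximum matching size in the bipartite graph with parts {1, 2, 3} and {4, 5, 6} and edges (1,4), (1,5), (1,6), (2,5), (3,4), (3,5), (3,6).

Step 1: List the neighbors of each left vertex:
  1: 4, 5, 6
  2: 5
  3: 4, 5, 6

Step 2: Greedily match left vertices, then look for augmenting paths:
  Match 1 -- 4
  Match 2 -- 5
  Match 3 -- 6
  No augmenting path remains.

Step 3: Verify this is maximum:
  Matching size 3 = min(|L|, |R|) = min(3, 3), which is an upper bound, so this matching is maximum.

Maximum matching: {(1,4), (2,5), (3,6)}
Size: 3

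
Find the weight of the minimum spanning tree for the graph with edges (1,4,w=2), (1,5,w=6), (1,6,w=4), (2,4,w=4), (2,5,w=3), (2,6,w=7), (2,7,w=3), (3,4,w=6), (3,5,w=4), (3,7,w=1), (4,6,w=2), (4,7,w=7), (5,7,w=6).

Apply Kruskal's algorithm (sort edges by weight, add if no cycle):

Sorted edges by weight:
  (3,7) w=1
  (1,4) w=2
  (4,6) w=2
  (2,5) w=3
  (2,7) w=3
  (1,6) w=4
  (2,4) w=4
  (3,5) w=4
  (1,5) w=6
  (3,4) w=6
  (5,7) w=6
  (2,6) w=7
  (4,7) w=7

Add edge (3,7) w=1 -- no cycle. Running total: 1
Add edge (1,4) w=2 -- no cycle. Running total: 3
Add edge (4,6) w=2 -- no cycle. Running total: 5
Add edge (2,5) w=3 -- no cycle. Running total: 8
Add edge (2,7) w=3 -- no cycle. Running total: 11
Skip edge (1,6) w=4 -- would create cycle
Add edge (2,4) w=4 -- no cycle. Running total: 15

MST edges: (3,7,w=1), (1,4,w=2), (4,6,w=2), (2,5,w=3), (2,7,w=3), (2,4,w=4)
Total MST weight: 1 + 2 + 2 + 3 + 3 + 4 = 15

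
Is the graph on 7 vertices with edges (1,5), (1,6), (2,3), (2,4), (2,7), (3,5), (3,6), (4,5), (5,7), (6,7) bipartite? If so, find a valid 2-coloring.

Step 1: Attempt 2-coloring using BFS:
  Start at vertex 1, assign color 0
  Color vertex 5 with color 1 (neighbor of 1)
  Color vertex 6 with color 1 (neighbor of 1)
  Color vertex 3 with color 0 (neighbor of 5)
  Color vertex 4 with color 0 (neighbor of 5)
  Color vertex 7 with color 0 (neighbor of 5)
  Color vertex 2 with color 1 (neighbor of 3)

Step 2: 2-coloring succeeded. No conflicts found.
  Set A (color 0): {1, 3, 4, 7}
  Set B (color 1): {2, 5, 6}

The graph is bipartite with partition {1, 3, 4, 7}, {2, 5, 6}.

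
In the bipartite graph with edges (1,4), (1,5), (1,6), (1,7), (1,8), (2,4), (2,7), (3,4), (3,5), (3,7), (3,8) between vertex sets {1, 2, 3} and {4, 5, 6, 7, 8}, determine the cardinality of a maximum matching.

Step 1: List the neighbors of each left vertex:
  1: 4, 5, 6, 7, 8
  2: 4, 7
  3: 4, 5, 7, 8

Step 2: Greedily match left vertices, then look for augmenting paths:
  Match 1 -- 4
  Match 2 -- 7
  Match 3 -- 5
  No augmenting path remains.

Step 3: Verify this is maximum:
  Matching size 3 = min(|L|, |R|) = min(3, 5), which is an upper bound, so this matching is maximum.

Maximum matching: {(1,4), (2,7), (3,5)}
Size: 3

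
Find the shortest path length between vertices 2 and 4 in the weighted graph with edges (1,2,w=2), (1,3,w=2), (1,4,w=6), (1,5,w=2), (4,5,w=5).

Step 1: Build adjacency list with weights:
  1: 2(w=2), 3(w=2), 4(w=6), 5(w=2)
  2: 1(w=2)
  3: 1(w=2)
  4: 1(w=6), 5(w=5)
  5: 1(w=2), 4(w=5)

Step 2: Apply Dijkstra's algorithm from vertex 2:
  Visit vertex 2 (distance=0)
    Update dist[1] = 2
  Visit vertex 1 (distance=2)
    Update dist[3] = 4
    Update dist[4] = 8
    Update dist[5] = 4
  Visit vertex 3 (distance=4)
  Visit vertex 5 (distance=4)
  Visit vertex 4 (distance=8)

Step 3: Shortest path: 2 -> 1 -> 4
Total weight: 2 + 6 = 8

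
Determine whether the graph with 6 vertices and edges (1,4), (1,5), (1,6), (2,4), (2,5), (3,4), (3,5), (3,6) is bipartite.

Step 1: Attempt 2-coloring using BFS:
  Start at vertex 1, assign color 0
  Color vertex 4 with color 1 (neighbor of 1)
  Color vertex 5 with color 1 (neighbor of 1)
  Color vertex 6 with color 1 (neighbor of 1)
  Color vertex 2 with color 0 (neighbor of 4)
  Color vertex 3 with color 0 (neighbor of 4)

Step 2: 2-coloring succeeded. No conflicts found.
  Set A (color 0): {1, 2, 3}
  Set B (color 1): {4, 5, 6}

The graph is bipartite with partition {1, 2, 3}, {4, 5, 6}.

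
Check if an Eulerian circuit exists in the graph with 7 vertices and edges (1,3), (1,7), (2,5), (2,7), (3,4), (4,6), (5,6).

Step 1: Find the degree of each vertex:
  deg(1) = 2
  deg(2) = 2
  deg(3) = 2
  deg(4) = 2
  deg(5) = 2
  deg(6) = 2
  deg(7) = 2

Step 2: Count vertices with odd degree:
  All vertices have even degree (0 odd-degree vertices)

Step 3: Apply Euler's theorem:
  - Eulerian circuit exists iff graph is connected and all vertices have even degree
  - Eulerian path exists iff graph is connected and has 0 or 2 odd-degree vertices

Graph is connected with 0 odd-degree vertices.
Both Eulerian circuit and Eulerian path exist.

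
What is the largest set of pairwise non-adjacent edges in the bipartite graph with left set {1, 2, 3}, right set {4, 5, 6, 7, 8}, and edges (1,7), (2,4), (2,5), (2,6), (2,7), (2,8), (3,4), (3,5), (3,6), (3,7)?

Step 1: List the neighbors of each left vertex:
  1: 7
  2: 4, 5, 6, 7, 8
  3: 4, 5, 6, 7

Step 2: Greedily match left vertices, then look for augmenting paths:
  Match 1 -- 7
  Match 2 -- 4
  Match 3 -- 5
  No augmenting path remains.

Step 3: Verify this is maximum:
  Matching size 3 = min(|L|, |R|) = min(3, 5), which is an upper bound, so this matching is maximum.

Maximum matching: {(1,7), (2,4), (3,5)}
Size: 3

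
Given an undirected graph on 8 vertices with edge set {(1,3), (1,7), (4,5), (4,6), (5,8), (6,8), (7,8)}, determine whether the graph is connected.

Step 1: Build adjacency list from edges:
  1: 3, 7
  2: (none)
  3: 1
  4: 5, 6
  5: 4, 8
  6: 4, 8
  7: 1, 8
  8: 5, 6, 7

Step 2: Run BFS/DFS from vertex 1:
  Visited: {1, 3, 7, 8, 5, 6, 4}
  Reached 7 of 8 vertices

Step 3: Only 7 of 8 vertices reached. Graph is disconnected.
Connected components: {1, 3, 4, 5, 6, 7, 8}, {2}
Answer: No, the graph is not connected (2 components).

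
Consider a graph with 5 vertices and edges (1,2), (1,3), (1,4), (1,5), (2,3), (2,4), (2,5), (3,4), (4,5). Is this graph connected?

Step 1: Build adjacency list from edges:
  1: 2, 3, 4, 5
  2: 1, 3, 4, 5
  3: 1, 2, 4
  4: 1, 2, 3, 5
  5: 1, 2, 4

Step 2: Run BFS/DFS from vertex 1:
  Visited: {1, 2, 3, 4, 5}
  Reached 5 of 5 vertices

Step 3: All 5 vertices reached from vertex 1, so the graph is connected.
Answer: Yes, the graph is connected.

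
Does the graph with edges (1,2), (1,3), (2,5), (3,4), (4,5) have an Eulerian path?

Step 1: Find the degree of each vertex:
  deg(1) = 2
  deg(2) = 2
  deg(3) = 2
  deg(4) = 2
  deg(5) = 2

Step 2: Count vertices with odd degree:
  All vertices have even degree (0 odd-degree vertices)

Step 3: Apply Euler's theorem:
  - Eulerian circuit exists iff graph is connected and all vertices have even degree
  - Eulerian path exists iff graph is connected and has 0 or 2 odd-degree vertices

Graph is connected with 0 odd-degree vertices.
Both Eulerian circuit and Eulerian path exist.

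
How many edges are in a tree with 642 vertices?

A tree on n vertices always has exactly n - 1 edges.
For n = 642: edges = 642 - 1 = 641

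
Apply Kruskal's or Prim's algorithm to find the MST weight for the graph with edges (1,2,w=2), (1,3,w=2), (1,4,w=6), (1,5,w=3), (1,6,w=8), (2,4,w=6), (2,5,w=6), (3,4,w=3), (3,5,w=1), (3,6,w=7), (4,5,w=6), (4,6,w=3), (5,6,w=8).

Apply Kruskal's algorithm (sort edges by weight, add if no cycle):

Sorted edges by weight:
  (3,5) w=1
  (1,2) w=2
  (1,3) w=2
  (1,5) w=3
  (3,4) w=3
  (4,6) w=3
  (1,4) w=6
  (2,5) w=6
  (2,4) w=6
  (4,5) w=6
  (3,6) w=7
  (1,6) w=8
  (5,6) w=8

Add edge (3,5) w=1 -- no cycle. Running total: 1
Add edge (1,2) w=2 -- no cycle. Running total: 3
Add edge (1,3) w=2 -- no cycle. Running total: 5
Skip edge (1,5) w=3 -- would create cycle
Add edge (3,4) w=3 -- no cycle. Running total: 8
Add edge (4,6) w=3 -- no cycle. Running total: 11

MST edges: (3,5,w=1), (1,2,w=2), (1,3,w=2), (3,4,w=3), (4,6,w=3)
Total MST weight: 1 + 2 + 2 + 3 + 3 = 11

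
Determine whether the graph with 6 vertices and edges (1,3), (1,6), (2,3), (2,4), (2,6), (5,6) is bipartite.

Step 1: Attempt 2-coloring using BFS:
  Start at vertex 1, assign color 0
  Color vertex 3 with color 1 (neighbor of 1)
  Color vertex 6 with color 1 (neighbor of 1)
  Color vertex 2 with color 0 (neighbor of 3)
  Color vertex 5 with color 0 (neighbor of 6)
  Color vertex 4 with color 1 (neighbor of 2)

Step 2: 2-coloring succeeded. No conflicts found.
  Set A (color 0): {1, 2, 5}
  Set B (color 1): {3, 4, 6}

The graph is bipartite with partition {1, 2, 5}, {3, 4, 6}.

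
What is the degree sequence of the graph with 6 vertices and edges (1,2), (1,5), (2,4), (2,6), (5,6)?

Step 1: Count edges incident to each vertex:
  deg(1) = 2 (neighbors: 2, 5)
  deg(2) = 3 (neighbors: 1, 4, 6)
  deg(3) = 0 (neighbors: none)
  deg(4) = 1 (neighbors: 2)
  deg(5) = 2 (neighbors: 1, 6)
  deg(6) = 2 (neighbors: 2, 5)

Step 2: Sort degrees in non-increasing order:
  Degrees: [2, 3, 0, 1, 2, 2] -> sorted: [3, 2, 2, 2, 1, 0]

Degree sequence: [3, 2, 2, 2, 1, 0]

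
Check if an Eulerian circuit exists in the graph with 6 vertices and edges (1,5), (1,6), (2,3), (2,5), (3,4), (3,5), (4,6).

Step 1: Find the degree of each vertex:
  deg(1) = 2
  deg(2) = 2
  deg(3) = 3
  deg(4) = 2
  deg(5) = 3
  deg(6) = 2

Step 2: Count vertices with odd degree:
  Odd-degree vertices: 3, 5 (2 total)

Step 3: Apply Euler's theorem:
  - Eulerian circuit exists iff graph is connected and all vertices have even degree
  - Eulerian path exists iff graph is connected and has 0 or 2 odd-degree vertices

Graph is connected with exactly 2 odd-degree vertices (3, 5).
Eulerian path exists (starting and ending at the odd-degree vertices), but no Eulerian circuit.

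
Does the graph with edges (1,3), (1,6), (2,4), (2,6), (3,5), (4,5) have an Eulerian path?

Step 1: Find the degree of each vertex:
  deg(1) = 2
  deg(2) = 2
  deg(3) = 2
  deg(4) = 2
  deg(5) = 2
  deg(6) = 2

Step 2: Count vertices with odd degree:
  All vertices have even degree (0 odd-degree vertices)

Step 3: Apply Euler's theorem:
  - Eulerian circuit exists iff graph is connected and all vertices have even degree
  - Eulerian path exists iff graph is connected and has 0 or 2 odd-degree vertices

Graph is connected with 0 odd-degree vertices.
Both Eulerian circuit and Eulerian path exist.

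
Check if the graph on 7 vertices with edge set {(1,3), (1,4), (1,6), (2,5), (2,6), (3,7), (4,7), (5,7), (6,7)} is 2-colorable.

Step 1: Attempt 2-coloring using BFS:
  Start at vertex 1, assign color 0
  Color vertex 3 with color 1 (neighbor of 1)
  Color vertex 4 with color 1 (neighbor of 1)
  Color vertex 6 with color 1 (neighbor of 1)
  Color vertex 7 with color 0 (neighbor of 3)
  Color vertex 2 with color 0 (neighbor of 6)
  Color vertex 5 with color 1 (neighbor of 7)

Step 2: 2-coloring succeeded. No conflicts found.
  Set A (color 0): {1, 2, 7}
  Set B (color 1): {3, 4, 5, 6}

The graph is bipartite with partition {1, 2, 7}, {3, 4, 5, 6}.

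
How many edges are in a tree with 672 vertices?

A tree on n vertices always has exactly n - 1 edges.
For n = 672: edges = 672 - 1 = 671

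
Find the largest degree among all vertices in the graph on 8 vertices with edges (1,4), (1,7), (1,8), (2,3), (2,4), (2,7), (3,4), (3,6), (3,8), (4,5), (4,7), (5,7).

Step 1: Count edges incident to each vertex:
  deg(1) = 3 (neighbors: 4, 7, 8)
  deg(2) = 3 (neighbors: 3, 4, 7)
  deg(3) = 4 (neighbors: 2, 4, 6, 8)
  deg(4) = 5 (neighbors: 1, 2, 3, 5, 7)
  deg(5) = 2 (neighbors: 4, 7)
  deg(6) = 1 (neighbors: 3)
  deg(7) = 4 (neighbors: 1, 2, 4, 5)
  deg(8) = 2 (neighbors: 1, 3)

Step 2: Find maximum:
  max(3, 3, 4, 5, 2, 1, 4, 2) = 5 (vertex 4)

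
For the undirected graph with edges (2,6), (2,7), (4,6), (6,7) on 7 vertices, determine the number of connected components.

Step 1: Build adjacency list from edges:
  1: (none)
  2: 6, 7
  3: (none)
  4: 6
  5: (none)
  6: 2, 4, 7
  7: 2, 6

Step 2: Run BFS/DFS from vertex 1:
  Visited: {1}
  Reached 1 of 7 vertices

Step 3: Only 1 of 7 vertices reached. Graph is disconnected.
Connected components: {1}, {2, 4, 6, 7}, {3}, {5}
Number of connected components: 4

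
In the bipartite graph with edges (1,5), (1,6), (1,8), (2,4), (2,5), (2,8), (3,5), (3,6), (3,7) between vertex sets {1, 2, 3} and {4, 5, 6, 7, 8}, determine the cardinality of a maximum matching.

Step 1: List the neighbors of each left vertex:
  1: 5, 6, 8
  2: 4, 5, 8
  3: 5, 6, 7

Step 2: Greedily match left vertices, then look for augmenting paths:
  Match 1 -- 5
  Match 2 -- 4
  Match 3 -- 6
  No augmenting path remains.

Step 3: Verify this is maximum:
  Matching size 3 = min(|L|, |R|) = min(3, 5), which is an upper bound, so this matching is maximum.

Maximum matching: {(1,5), (2,4), (3,6)}
Size: 3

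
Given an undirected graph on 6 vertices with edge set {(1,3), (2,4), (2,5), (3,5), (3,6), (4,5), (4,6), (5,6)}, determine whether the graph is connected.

Step 1: Build adjacency list from edges:
  1: 3
  2: 4, 5
  3: 1, 5, 6
  4: 2, 5, 6
  5: 2, 3, 4, 6
  6: 3, 4, 5

Step 2: Run BFS/DFS from vertex 1:
  Visited: {1, 3, 5, 6, 2, 4}
  Reached 6 of 6 vertices

Step 3: All 6 vertices reached from vertex 1, so the graph is connected.
Answer: Yes, the graph is connected.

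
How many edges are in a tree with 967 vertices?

A tree on n vertices always has exactly n - 1 edges.
For n = 967: edges = 967 - 1 = 966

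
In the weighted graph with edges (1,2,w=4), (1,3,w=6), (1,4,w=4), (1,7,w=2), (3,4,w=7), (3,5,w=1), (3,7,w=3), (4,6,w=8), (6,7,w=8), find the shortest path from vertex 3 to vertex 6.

Step 1: Build adjacency list with weights:
  1: 2(w=4), 3(w=6), 4(w=4), 7(w=2)
  2: 1(w=4)
  3: 1(w=6), 4(w=7), 5(w=1), 7(w=3)
  4: 1(w=4), 3(w=7), 6(w=8)
  5: 3(w=1)
  6: 4(w=8), 7(w=8)
  7: 1(w=2), 3(w=3), 6(w=8)

Step 2: Apply Dijkstra's algorithm from vertex 3:
  Visit vertex 3 (distance=0)
    Update dist[1] = 6
    Update dist[4] = 7
    Update dist[5] = 1
    Update dist[7] = 3
  Visit vertex 5 (distance=1)
  Visit vertex 7 (distance=3)
    Update dist[1] = 5
    Update dist[6] = 11
  Visit vertex 1 (distance=5)
    Update dist[2] = 9
  Visit vertex 4 (distance=7)
  Visit vertex 2 (distance=9)
  Visit vertex 6 (distance=11)

Step 3: Shortest path: 3 -> 7 -> 6
Total weight: 3 + 8 = 11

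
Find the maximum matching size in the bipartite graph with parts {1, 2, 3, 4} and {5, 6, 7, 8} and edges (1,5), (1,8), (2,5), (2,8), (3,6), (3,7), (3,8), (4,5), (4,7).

Step 1: List the neighbors of each left vertex:
  1: 5, 8
  2: 5, 8
  3: 6, 7, 8
  4: 5, 7

Step 2: Greedily match left vertices, then look for augmenting paths:
  Match 1 -- 5
  Match 2 -- 8
  Match 3 -- 6
  Match 4 -- 7
  No augmenting path remains.

Step 3: Verify this is maximum:
  Matching size 4 = min(|L|, |R|) = min(4, 4), which is an upper bound, so this matching is maximum.

Maximum matching: {(1,5), (2,8), (3,6), (4,7)}
Size: 4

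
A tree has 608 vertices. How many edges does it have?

A tree on n vertices always has exactly n - 1 edges.
For n = 608: edges = 608 - 1 = 607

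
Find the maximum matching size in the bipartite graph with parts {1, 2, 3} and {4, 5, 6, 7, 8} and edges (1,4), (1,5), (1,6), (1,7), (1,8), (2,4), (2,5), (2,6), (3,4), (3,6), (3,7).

Step 1: List the neighbors of each left vertex:
  1: 4, 5, 6, 7, 8
  2: 4, 5, 6
  3: 4, 6, 7

Step 2: Greedily match left vertices, then look for augmenting paths:
  Match 1 -- 4
  Match 2 -- 5
  Match 3 -- 6
  No augmenting path remains.

Step 3: Verify this is maximum:
  Matching size 3 = min(|L|, |R|) = min(3, 5), which is an upper bound, so this matching is maximum.

Maximum matching: {(1,4), (2,5), (3,6)}
Size: 3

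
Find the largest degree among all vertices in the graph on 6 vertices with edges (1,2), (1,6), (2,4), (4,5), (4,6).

Step 1: Count edges incident to each vertex:
  deg(1) = 2 (neighbors: 2, 6)
  deg(2) = 2 (neighbors: 1, 4)
  deg(3) = 0 (neighbors: none)
  deg(4) = 3 (neighbors: 2, 5, 6)
  deg(5) = 1 (neighbors: 4)
  deg(6) = 2 (neighbors: 1, 4)

Step 2: Find maximum:
  max(2, 2, 0, 3, 1, 2) = 3 (vertex 4)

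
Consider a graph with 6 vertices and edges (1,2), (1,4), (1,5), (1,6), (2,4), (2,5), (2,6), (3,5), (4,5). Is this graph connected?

Step 1: Build adjacency list from edges:
  1: 2, 4, 5, 6
  2: 1, 4, 5, 6
  3: 5
  4: 1, 2, 5
  5: 1, 2, 3, 4
  6: 1, 2

Step 2: Run BFS/DFS from vertex 1:
  Visited: {1, 2, 4, 5, 6, 3}
  Reached 6 of 6 vertices

Step 3: All 6 vertices reached from vertex 1, so the graph is connected.
Answer: Yes, the graph is connected.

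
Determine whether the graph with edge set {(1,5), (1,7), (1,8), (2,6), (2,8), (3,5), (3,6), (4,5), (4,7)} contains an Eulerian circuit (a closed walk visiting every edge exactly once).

Step 1: Find the degree of each vertex:
  deg(1) = 3
  deg(2) = 2
  deg(3) = 2
  deg(4) = 2
  deg(5) = 3
  deg(6) = 2
  deg(7) = 2
  deg(8) = 2

Step 2: Count vertices with odd degree:
  Odd-degree vertices: 1, 5 (2 total)

Step 3: Apply Euler's theorem:
  - Eulerian circuit exists iff graph is connected and all vertices have even degree
  - Eulerian path exists iff graph is connected and has 0 or 2 odd-degree vertices

Graph is connected with exactly 2 odd-degree vertices (1, 5).
Eulerian path exists (starting and ending at the odd-degree vertices), but no Eulerian circuit.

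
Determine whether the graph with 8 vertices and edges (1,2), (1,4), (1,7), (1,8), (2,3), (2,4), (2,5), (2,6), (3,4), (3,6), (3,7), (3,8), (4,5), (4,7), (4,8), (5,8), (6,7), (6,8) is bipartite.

Step 1: Attempt 2-coloring using BFS:
  Start at vertex 1, assign color 0
  Color vertex 2 with color 1 (neighbor of 1)
  Color vertex 4 with color 1 (neighbor of 1)
  Color vertex 7 with color 1 (neighbor of 1)
  Color vertex 8 with color 1 (neighbor of 1)
  Color vertex 3 with color 0 (neighbor of 2)

Step 2: Conflict found! Vertices 2 and 4 are adjacent but have the same color.
This means the graph contains an odd cycle.

The graph is NOT bipartite.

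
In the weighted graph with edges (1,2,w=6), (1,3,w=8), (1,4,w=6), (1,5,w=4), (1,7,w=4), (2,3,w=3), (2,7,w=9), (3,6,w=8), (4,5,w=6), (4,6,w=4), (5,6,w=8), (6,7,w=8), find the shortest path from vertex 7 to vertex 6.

Step 1: Build adjacency list with weights:
  1: 2(w=6), 3(w=8), 4(w=6), 5(w=4), 7(w=4)
  2: 1(w=6), 3(w=3), 7(w=9)
  3: 1(w=8), 2(w=3), 6(w=8)
  4: 1(w=6), 5(w=6), 6(w=4)
  5: 1(w=4), 4(w=6), 6(w=8)
  6: 3(w=8), 4(w=4), 5(w=8), 7(w=8)
  7: 1(w=4), 2(w=9), 6(w=8)

Step 2: Apply Dijkstra's algorithm from vertex 7:
  Visit vertex 7 (distance=0)
    Update dist[1] = 4
    Update dist[2] = 9
    Update dist[6] = 8
  Visit vertex 1 (distance=4)
    Update dist[3] = 12
    Update dist[4] = 10
    Update dist[5] = 8
  Visit vertex 5 (distance=8)
  Visit vertex 6 (distance=8)

Step 3: Shortest path: 7 -> 6
Total weight: 8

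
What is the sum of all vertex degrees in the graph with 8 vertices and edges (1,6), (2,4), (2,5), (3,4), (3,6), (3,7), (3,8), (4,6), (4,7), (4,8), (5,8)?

Step 1: Count edges incident to each vertex:
  deg(1) = 1 (neighbors: 6)
  deg(2) = 2 (neighbors: 4, 5)
  deg(3) = 4 (neighbors: 4, 6, 7, 8)
  deg(4) = 5 (neighbors: 2, 3, 6, 7, 8)
  deg(5) = 2 (neighbors: 2, 8)
  deg(6) = 3 (neighbors: 1, 3, 4)
  deg(7) = 2 (neighbors: 3, 4)
  deg(8) = 3 (neighbors: 3, 4, 5)

Step 2: Sum all degrees:
  1 + 2 + 4 + 5 + 2 + 3 + 2 + 3 = 22

Verification: sum of degrees = 2 * |E| = 2 * 11 = 22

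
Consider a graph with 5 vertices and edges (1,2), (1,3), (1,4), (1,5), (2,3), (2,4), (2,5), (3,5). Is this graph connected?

Step 1: Build adjacency list from edges:
  1: 2, 3, 4, 5
  2: 1, 3, 4, 5
  3: 1, 2, 5
  4: 1, 2
  5: 1, 2, 3

Step 2: Run BFS/DFS from vertex 1:
  Visited: {1, 2, 3, 4, 5}
  Reached 5 of 5 vertices

Step 3: All 5 vertices reached from vertex 1, so the graph is connected.
Answer: Yes, the graph is connected.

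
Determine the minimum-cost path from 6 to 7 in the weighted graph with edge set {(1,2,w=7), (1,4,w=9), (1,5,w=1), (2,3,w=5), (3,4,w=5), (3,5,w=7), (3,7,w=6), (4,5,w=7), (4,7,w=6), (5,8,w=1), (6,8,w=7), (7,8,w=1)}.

Step 1: Build adjacency list with weights:
  1: 2(w=7), 4(w=9), 5(w=1)
  2: 1(w=7), 3(w=5)
  3: 2(w=5), 4(w=5), 5(w=7), 7(w=6)
  4: 1(w=9), 3(w=5), 5(w=7), 7(w=6)
  5: 1(w=1), 3(w=7), 4(w=7), 8(w=1)
  6: 8(w=7)
  7: 3(w=6), 4(w=6), 8(w=1)
  8: 5(w=1), 6(w=7), 7(w=1)

Step 2: Apply Dijkstra's algorithm from vertex 6:
  Visit vertex 6 (distance=0)
    Update dist[8] = 7
  Visit vertex 8 (distance=7)
    Update dist[5] = 8
    Update dist[7] = 8
  Visit vertex 5 (distance=8)
    Update dist[1] = 9
    Update dist[3] = 15
    Update dist[4] = 15
  Visit vertex 7 (distance=8)
    Update dist[3] = 14
    Update dist[4] = 14

Step 3: Shortest path: 6 -> 8 -> 7
Total weight: 7 + 1 = 8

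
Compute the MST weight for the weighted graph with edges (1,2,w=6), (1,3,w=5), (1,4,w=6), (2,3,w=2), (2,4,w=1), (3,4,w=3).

Apply Kruskal's algorithm (sort edges by weight, add if no cycle):

Sorted edges by weight:
  (2,4) w=1
  (2,3) w=2
  (3,4) w=3
  (1,3) w=5
  (1,2) w=6
  (1,4) w=6

Add edge (2,4) w=1 -- no cycle. Running total: 1
Add edge (2,3) w=2 -- no cycle. Running total: 3
Skip edge (3,4) w=3 -- would create cycle
Add edge (1,3) w=5 -- no cycle. Running total: 8

MST edges: (2,4,w=1), (2,3,w=2), (1,3,w=5)
Total MST weight: 1 + 2 + 5 = 8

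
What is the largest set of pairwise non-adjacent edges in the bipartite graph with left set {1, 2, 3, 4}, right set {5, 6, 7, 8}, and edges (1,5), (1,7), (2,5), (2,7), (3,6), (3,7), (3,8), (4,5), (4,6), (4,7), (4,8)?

Step 1: List the neighbors of each left vertex:
  1: 5, 7
  2: 5, 7
  3: 6, 7, 8
  4: 5, 6, 7, 8

Step 2: Greedily match left vertices, then look for augmenting paths:
  Match 1 -- 5
  Match 2 -- 7
  Match 3 -- 6
  Match 4 -- 8
  No augmenting path remains.

Step 3: Verify this is maximum:
  Matching size 4 = min(|L|, |R|) = min(4, 4), which is an upper bound, so this matching is maximum.

Maximum matching: {(1,5), (2,7), (3,6), (4,8)}
Size: 4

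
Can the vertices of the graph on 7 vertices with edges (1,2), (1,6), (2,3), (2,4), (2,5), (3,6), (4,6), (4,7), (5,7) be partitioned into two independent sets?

Step 1: Attempt 2-coloring using BFS:
  Start at vertex 1, assign color 0
  Color vertex 2 with color 1 (neighbor of 1)
  Color vertex 6 with color 1 (neighbor of 1)
  Color vertex 3 with color 0 (neighbor of 2)
  Color vertex 4 with color 0 (neighbor of 2)
  Color vertex 5 with color 0 (neighbor of 2)
  Color vertex 7 with color 1 (neighbor of 4)

Step 2: 2-coloring succeeded. No conflicts found.
  Set A (color 0): {1, 3, 4, 5}
  Set B (color 1): {2, 6, 7}

The graph is bipartite with partition {1, 3, 4, 5}, {2, 6, 7}.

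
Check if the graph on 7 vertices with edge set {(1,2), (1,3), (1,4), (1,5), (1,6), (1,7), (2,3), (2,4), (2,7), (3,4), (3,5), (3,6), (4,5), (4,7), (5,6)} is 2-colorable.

Step 1: Attempt 2-coloring using BFS:
  Start at vertex 1, assign color 0
  Color vertex 2 with color 1 (neighbor of 1)
  Color vertex 3 with color 1 (neighbor of 1)
  Color vertex 4 with color 1 (neighbor of 1)
  Color vertex 5 with color 1 (neighbor of 1)
  Color vertex 6 with color 1 (neighbor of 1)
  Color vertex 7 with color 1 (neighbor of 1)

Step 2: Conflict found! Vertices 2 and 3 are adjacent but have the same color.
This means the graph contains an odd cycle.

The graph is NOT bipartite.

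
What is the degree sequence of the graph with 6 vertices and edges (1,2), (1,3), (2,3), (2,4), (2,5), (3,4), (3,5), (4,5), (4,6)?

Step 1: Count edges incident to each vertex:
  deg(1) = 2 (neighbors: 2, 3)
  deg(2) = 4 (neighbors: 1, 3, 4, 5)
  deg(3) = 4 (neighbors: 1, 2, 4, 5)
  deg(4) = 4 (neighbors: 2, 3, 5, 6)
  deg(5) = 3 (neighbors: 2, 3, 4)
  deg(6) = 1 (neighbors: 4)

Step 2: Sort degrees in non-increasing order:
  Degrees: [2, 4, 4, 4, 3, 1] -> sorted: [4, 4, 4, 3, 2, 1]

Degree sequence: [4, 4, 4, 3, 2, 1]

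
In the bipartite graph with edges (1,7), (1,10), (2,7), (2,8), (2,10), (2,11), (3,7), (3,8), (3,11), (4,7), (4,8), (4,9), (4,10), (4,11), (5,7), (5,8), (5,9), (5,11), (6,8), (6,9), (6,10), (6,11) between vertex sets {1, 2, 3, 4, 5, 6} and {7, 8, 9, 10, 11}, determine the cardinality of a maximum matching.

Step 1: List the neighbors of each left vertex:
  1: 7, 10
  2: 7, 8, 10, 11
  3: 7, 8, 11
  4: 7, 8, 9, 10, 11
  5: 7, 8, 9, 11
  6: 8, 9, 10, 11

Step 2: Greedily match left vertices, then look for augmenting paths:
  Match 1 -- 7
  Match 2 -- 8
  Match 3 -- 11
  Match 4 -- 9
  Match 6 -- 10
  No augmenting path remains.

Step 3: Verify this is maximum:
  Matching size 5 = min(|L|, |R|) = min(6, 5), which is an upper bound, so this matching is maximum.

Maximum matching: {(1,7), (2,8), (3,11), (4,9), (6,10)}
Size: 5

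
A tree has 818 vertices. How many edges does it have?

A tree on n vertices always has exactly n - 1 edges.
For n = 818: edges = 818 - 1 = 817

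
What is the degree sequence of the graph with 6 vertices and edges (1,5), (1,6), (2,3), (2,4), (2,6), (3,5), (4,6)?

Step 1: Count edges incident to each vertex:
  deg(1) = 2 (neighbors: 5, 6)
  deg(2) = 3 (neighbors: 3, 4, 6)
  deg(3) = 2 (neighbors: 2, 5)
  deg(4) = 2 (neighbors: 2, 6)
  deg(5) = 2 (neighbors: 1, 3)
  deg(6) = 3 (neighbors: 1, 2, 4)

Step 2: Sort degrees in non-increasing order:
  Degrees: [2, 3, 2, 2, 2, 3] -> sorted: [3, 3, 2, 2, 2, 2]

Degree sequence: [3, 3, 2, 2, 2, 2]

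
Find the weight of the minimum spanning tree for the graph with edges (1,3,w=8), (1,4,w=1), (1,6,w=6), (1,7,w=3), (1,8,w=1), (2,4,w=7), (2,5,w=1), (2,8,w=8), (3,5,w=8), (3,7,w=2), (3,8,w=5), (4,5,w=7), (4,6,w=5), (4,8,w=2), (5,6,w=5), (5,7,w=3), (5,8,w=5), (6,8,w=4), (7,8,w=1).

Apply Kruskal's algorithm (sort edges by weight, add if no cycle):

Sorted edges by weight:
  (1,4) w=1
  (1,8) w=1
  (2,5) w=1
  (7,8) w=1
  (3,7) w=2
  (4,8) w=2
  (1,7) w=3
  (5,7) w=3
  (6,8) w=4
  (3,8) w=5
  (4,6) w=5
  (5,6) w=5
  (5,8) w=5
  (1,6) w=6
  (2,4) w=7
  (4,5) w=7
  (1,3) w=8
  (2,8) w=8
  (3,5) w=8

Add edge (1,4) w=1 -- no cycle. Running total: 1
Add edge (1,8) w=1 -- no cycle. Running total: 2
Add edge (2,5) w=1 -- no cycle. Running total: 3
Add edge (7,8) w=1 -- no cycle. Running total: 4
Add edge (3,7) w=2 -- no cycle. Running total: 6
Skip edge (4,8) w=2 -- would create cycle
Skip edge (1,7) w=3 -- would create cycle
Add edge (5,7) w=3 -- no cycle. Running total: 9
Add edge (6,8) w=4 -- no cycle. Running total: 13

MST edges: (1,4,w=1), (1,8,w=1), (2,5,w=1), (7,8,w=1), (3,7,w=2), (5,7,w=3), (6,8,w=4)
Total MST weight: 1 + 1 + 1 + 1 + 2 + 3 + 4 = 13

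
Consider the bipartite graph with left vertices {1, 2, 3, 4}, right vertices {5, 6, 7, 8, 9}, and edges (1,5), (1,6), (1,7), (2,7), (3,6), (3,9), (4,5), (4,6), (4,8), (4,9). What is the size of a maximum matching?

Step 1: List the neighbors of each left vertex:
  1: 5, 6, 7
  2: 7
  3: 6, 9
  4: 5, 6, 8, 9

Step 2: Greedily match left vertices, then look for augmenting paths:
  Match 1 -- 5
  Match 2 -- 7
  Match 3 -- 6
  Match 4 -- 8
  No augmenting path remains.

Step 3: Verify this is maximum:
  Matching size 4 = min(|L|, |R|) = min(4, 5), which is an upper bound, so this matching is maximum.

Maximum matching: {(1,5), (2,7), (3,6), (4,8)}
Size: 4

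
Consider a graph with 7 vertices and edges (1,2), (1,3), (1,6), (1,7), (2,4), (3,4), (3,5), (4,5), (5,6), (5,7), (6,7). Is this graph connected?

Step 1: Build adjacency list from edges:
  1: 2, 3, 6, 7
  2: 1, 4
  3: 1, 4, 5
  4: 2, 3, 5
  5: 3, 4, 6, 7
  6: 1, 5, 7
  7: 1, 5, 6

Step 2: Run BFS/DFS from vertex 1:
  Visited: {1, 2, 3, 6, 7, 4, 5}
  Reached 7 of 7 vertices

Step 3: All 7 vertices reached from vertex 1, so the graph is connected.
Answer: Yes, the graph is connected.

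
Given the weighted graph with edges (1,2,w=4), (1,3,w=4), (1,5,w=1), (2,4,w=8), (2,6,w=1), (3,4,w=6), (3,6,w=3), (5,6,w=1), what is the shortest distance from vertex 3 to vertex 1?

Step 1: Build adjacency list with weights:
  1: 2(w=4), 3(w=4), 5(w=1)
  2: 1(w=4), 4(w=8), 6(w=1)
  3: 1(w=4), 4(w=6), 6(w=3)
  4: 2(w=8), 3(w=6)
  5: 1(w=1), 6(w=1)
  6: 2(w=1), 3(w=3), 5(w=1)

Step 2: Apply Dijkstra's algorithm from vertex 3:
  Visit vertex 3 (distance=0)
    Update dist[1] = 4
    Update dist[4] = 6
    Update dist[6] = 3
  Visit vertex 6 (distance=3)
    Update dist[2] = 4
    Update dist[5] = 4
  Visit vertex 1 (distance=4)

Step 3: Shortest path: 3 -> 1
Total weight: 4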